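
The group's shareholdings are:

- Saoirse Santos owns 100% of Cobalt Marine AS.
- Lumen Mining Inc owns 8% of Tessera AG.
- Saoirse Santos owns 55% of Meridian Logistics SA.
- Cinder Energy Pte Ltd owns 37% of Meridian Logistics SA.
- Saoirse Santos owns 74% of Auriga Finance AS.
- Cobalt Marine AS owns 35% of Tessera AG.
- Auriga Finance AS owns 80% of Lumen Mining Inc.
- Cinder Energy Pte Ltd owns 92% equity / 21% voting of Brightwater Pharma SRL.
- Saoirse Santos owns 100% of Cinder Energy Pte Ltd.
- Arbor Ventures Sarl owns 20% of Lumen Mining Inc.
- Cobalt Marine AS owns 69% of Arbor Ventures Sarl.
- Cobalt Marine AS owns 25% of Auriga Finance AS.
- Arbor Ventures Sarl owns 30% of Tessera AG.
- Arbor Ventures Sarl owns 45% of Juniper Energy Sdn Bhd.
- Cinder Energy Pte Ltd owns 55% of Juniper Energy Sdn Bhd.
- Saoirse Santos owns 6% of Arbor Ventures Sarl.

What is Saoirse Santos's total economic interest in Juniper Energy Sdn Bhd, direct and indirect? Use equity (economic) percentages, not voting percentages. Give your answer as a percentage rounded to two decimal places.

88.75%

Saoirse reaches Juniper along 3 paths.
Via Cinder: 100% × 55% = 55%.
Via Arbor: 6% × 45% = 2.7%.
Via Cobalt → Arbor: 100% × 69% × 45% = 31.05%.
Total: 55% + 2.7% + 31.05% = 88.75%.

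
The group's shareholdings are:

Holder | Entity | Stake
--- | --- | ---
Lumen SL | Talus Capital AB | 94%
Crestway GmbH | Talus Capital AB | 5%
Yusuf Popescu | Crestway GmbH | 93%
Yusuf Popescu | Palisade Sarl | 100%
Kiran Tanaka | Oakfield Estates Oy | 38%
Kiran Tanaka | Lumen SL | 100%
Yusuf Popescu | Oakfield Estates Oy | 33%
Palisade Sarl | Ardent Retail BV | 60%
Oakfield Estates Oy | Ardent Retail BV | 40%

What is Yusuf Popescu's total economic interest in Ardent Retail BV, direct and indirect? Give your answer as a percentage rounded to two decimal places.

73.20%

Yusuf reaches Ardent along 2 paths.
Via Oakfield: 33% × 40% = 13.2%.
Via Palisade: 100% × 60% = 60%.
Total: 13.2% + 60% = 73.2%.
Rounded: 73.20%.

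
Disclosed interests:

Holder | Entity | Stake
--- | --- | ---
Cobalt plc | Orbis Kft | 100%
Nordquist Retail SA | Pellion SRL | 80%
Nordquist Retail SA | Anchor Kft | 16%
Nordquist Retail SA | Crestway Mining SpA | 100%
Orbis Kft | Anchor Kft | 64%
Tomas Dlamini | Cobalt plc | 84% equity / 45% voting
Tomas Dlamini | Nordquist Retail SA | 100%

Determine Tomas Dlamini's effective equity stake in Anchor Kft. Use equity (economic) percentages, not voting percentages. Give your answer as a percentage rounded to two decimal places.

Tomas reaches Anchor along 2 paths.
Via Nordquist: 100% × 16% = 16%.
Via Cobalt → Orbis: 84% × 100% × 64% = 53.76%.
Total: 16% + 53.76% = 69.76%.

69.76%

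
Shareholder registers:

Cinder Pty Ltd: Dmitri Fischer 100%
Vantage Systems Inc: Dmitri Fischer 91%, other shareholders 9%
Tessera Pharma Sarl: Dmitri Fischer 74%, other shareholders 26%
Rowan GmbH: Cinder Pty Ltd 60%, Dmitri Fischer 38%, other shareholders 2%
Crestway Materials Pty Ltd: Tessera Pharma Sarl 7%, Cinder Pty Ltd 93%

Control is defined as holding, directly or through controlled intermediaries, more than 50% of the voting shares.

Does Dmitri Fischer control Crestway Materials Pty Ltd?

Yes

Dmitri holds 74% of Tessera, so Dmitri controls Tessera.
Dmitri holds 100% of Cinder, so Dmitri controls Cinder.
Tessera and Cinder together hold 7% + 93% = 100% of Crestway, so Dmitri controls Crestway.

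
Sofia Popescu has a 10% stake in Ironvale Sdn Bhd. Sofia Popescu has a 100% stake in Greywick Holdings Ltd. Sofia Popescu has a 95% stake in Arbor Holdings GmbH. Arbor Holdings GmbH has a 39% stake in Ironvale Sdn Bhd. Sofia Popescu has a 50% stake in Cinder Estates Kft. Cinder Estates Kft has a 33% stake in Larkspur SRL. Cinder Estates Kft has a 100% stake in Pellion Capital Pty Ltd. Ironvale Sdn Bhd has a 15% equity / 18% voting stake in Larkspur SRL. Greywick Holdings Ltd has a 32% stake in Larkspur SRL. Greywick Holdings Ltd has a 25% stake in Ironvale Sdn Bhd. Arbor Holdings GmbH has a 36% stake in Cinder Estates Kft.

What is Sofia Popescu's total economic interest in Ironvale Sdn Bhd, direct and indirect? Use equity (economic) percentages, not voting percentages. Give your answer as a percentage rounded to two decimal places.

Sofia reaches Ironvale along 3 paths.
Via Greywick: 100% × 25% = 25%.
Via Arbor: 95% × 39% = 37.05%.
Direct stake: 10% = 10%.
Total: 25% + 37.05% + 10% = 72.05%.

72.05%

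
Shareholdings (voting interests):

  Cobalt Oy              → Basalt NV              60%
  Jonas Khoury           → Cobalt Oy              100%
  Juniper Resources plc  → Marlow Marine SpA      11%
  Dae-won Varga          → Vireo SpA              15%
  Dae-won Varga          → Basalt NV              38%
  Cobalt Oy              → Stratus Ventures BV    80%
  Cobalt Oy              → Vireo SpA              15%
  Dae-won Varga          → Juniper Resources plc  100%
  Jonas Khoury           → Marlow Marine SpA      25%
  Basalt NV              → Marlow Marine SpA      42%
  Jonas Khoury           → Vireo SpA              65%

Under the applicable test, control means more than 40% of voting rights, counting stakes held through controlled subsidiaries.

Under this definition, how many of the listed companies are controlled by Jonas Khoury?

5

Jonas holds 100% of Cobalt, so Jonas controls Cobalt.
Cobalt and Jonas together hold 15% + 65% = 80% of Vireo, so Jonas controls Vireo.
Cobalt holds 60% of Basalt, so Jonas controls Basalt.
Cobalt holds 80% of Stratus, so Jonas controls Stratus.
Jonas and Basalt together hold 25% + 42% = 67% of Marlow, so Jonas controls Marlow.
No other company's threshold is met.
Jonas controls 5 companies.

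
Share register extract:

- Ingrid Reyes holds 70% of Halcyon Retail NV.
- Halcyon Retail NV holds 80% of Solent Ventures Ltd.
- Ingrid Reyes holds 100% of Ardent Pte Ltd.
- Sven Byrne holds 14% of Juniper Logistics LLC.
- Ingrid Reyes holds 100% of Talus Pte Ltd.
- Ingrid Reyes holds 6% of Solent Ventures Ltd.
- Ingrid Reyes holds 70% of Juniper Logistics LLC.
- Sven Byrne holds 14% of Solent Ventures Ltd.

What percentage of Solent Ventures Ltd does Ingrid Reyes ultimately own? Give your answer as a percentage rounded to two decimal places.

62.00%

Ingrid reaches Solent along 2 paths.
Direct stake: 6% = 6%.
Via Halcyon: 70% × 80% = 56%.
Total: 6% + 56% = 62%.
Rounded: 62.00%.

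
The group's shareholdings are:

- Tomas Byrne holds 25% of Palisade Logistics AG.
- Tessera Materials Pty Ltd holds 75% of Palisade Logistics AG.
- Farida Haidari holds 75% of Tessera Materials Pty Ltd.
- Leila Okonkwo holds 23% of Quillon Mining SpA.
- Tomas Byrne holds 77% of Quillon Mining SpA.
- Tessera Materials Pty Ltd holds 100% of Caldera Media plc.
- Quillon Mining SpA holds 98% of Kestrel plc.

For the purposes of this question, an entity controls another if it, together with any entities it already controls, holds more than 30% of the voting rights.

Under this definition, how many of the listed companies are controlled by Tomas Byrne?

2

Tomas holds 77% of Quillon, so Tomas controls Quillon.
Quillon holds 98% of Kestrel, so Tomas controls Kestrel.
No other company's threshold is met.
Tomas controls 2 companies.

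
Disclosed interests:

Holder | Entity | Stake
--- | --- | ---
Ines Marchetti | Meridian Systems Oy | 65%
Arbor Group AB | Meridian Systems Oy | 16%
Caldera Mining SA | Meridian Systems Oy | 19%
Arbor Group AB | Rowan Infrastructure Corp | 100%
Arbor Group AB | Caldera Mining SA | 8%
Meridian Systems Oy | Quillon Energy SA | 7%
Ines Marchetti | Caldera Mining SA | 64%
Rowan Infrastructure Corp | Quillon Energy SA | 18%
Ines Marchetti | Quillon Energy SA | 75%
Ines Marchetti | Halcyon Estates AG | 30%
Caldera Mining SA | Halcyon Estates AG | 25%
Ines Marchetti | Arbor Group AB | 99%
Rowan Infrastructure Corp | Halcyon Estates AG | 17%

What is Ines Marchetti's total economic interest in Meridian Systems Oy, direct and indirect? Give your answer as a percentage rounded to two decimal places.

Ines reaches Meridian along 4 paths.
Direct stake: 65% = 65%.
Via Arbor → Caldera: 99% × 8% × 19% = 1.5048%.
Via Caldera: 64% × 19% = 12.16%.
Via Arbor: 99% × 16% = 15.84%.
Total: 65% + 1.5048% + 12.16% + 15.84% = 94.5048%.
Rounded: 94.50%.

94.50%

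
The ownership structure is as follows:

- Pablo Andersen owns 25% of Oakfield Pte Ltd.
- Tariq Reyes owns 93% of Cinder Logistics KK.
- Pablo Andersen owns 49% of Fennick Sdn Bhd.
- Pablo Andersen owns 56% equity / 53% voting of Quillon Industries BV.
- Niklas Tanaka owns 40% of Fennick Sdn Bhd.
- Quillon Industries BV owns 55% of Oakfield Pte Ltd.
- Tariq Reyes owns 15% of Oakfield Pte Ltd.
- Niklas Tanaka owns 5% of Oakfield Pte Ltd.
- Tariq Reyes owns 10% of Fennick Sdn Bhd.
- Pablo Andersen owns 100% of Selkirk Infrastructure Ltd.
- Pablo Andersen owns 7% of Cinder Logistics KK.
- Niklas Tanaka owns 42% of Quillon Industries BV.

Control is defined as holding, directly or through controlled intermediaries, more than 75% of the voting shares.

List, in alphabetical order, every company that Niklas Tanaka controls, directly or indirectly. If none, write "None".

None

Niklas's largest direct stake is 42% in Quillon, which does not meet the threshold.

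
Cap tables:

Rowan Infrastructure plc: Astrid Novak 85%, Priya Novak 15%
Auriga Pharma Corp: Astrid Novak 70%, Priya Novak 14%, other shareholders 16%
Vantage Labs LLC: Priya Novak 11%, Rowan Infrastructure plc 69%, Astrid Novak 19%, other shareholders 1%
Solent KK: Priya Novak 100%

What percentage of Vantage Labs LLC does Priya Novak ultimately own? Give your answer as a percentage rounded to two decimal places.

21.35%

Priya reaches Vantage along 2 paths.
Direct stake: 11% = 11%.
Via Rowan: 15% × 69% = 10.35%.
Total: 11% + 10.35% = 21.35%.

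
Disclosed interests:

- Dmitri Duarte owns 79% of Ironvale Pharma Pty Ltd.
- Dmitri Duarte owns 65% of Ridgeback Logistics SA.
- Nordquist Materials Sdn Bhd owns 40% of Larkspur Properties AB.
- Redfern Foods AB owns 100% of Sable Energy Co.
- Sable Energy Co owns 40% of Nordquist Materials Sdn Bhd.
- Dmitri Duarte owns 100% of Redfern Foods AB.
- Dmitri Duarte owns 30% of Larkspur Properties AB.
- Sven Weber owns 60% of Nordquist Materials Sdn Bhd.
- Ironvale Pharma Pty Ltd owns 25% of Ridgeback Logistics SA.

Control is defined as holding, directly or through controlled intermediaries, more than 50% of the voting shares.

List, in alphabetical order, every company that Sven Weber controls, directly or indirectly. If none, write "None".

Nordquist Materials Sdn Bhd

Sven holds 60% of Nordquist, so Sven controls Nordquist.
No other company's threshold is met.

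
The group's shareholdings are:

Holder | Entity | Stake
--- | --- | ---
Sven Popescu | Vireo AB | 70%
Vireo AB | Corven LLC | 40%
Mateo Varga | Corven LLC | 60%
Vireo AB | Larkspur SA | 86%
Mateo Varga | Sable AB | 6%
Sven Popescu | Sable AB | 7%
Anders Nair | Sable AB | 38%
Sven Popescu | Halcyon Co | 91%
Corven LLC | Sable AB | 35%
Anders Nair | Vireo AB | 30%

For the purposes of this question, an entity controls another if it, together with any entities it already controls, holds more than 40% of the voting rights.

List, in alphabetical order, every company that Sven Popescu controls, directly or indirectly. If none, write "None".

Halcyon Co, Larkspur SA, Vireo AB

Sven holds 70% of Vireo, so Sven controls Vireo.
Sven holds 91% of Halcyon, so Sven controls Halcyon.
Vireo holds 86% of Larkspur, so Sven controls Larkspur.
No other company's threshold is met.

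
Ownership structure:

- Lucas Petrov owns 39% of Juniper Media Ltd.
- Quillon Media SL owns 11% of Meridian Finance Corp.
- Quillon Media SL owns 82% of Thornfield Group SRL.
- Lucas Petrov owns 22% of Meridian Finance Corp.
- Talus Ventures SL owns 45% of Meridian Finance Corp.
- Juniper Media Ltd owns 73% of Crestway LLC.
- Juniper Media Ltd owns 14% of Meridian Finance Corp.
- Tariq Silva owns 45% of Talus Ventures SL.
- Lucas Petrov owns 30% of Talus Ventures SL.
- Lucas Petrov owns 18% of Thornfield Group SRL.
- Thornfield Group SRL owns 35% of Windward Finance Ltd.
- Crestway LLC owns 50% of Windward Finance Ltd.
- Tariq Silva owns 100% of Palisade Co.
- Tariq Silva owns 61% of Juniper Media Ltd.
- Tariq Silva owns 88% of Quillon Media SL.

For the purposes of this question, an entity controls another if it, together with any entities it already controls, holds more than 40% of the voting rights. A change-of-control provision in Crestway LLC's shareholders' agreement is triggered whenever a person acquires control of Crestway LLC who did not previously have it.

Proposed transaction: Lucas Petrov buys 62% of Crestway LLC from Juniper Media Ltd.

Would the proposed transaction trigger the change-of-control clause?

The purchase adds only to Lucas's holdings (Juniper's stake shrinks), so Lucas is the only person who could newly come to control Crestway.
Lucas's largest direct stake is 39% in Juniper, which does not meet the threshold, so Lucas controls no company.
Neither Lucas nor any entity Lucas controls holds any voting interest in Crestway.
So before the transaction, Lucas does not control Crestway.
After the purchase, Lucas holds 62% of Crestway directly, and Juniper's stake falls to 11%.
Lucas holds 62% of Crestway, so Lucas controls Crestway.
Lucas did not control Crestway before and does after, so the clause is triggered.

Yes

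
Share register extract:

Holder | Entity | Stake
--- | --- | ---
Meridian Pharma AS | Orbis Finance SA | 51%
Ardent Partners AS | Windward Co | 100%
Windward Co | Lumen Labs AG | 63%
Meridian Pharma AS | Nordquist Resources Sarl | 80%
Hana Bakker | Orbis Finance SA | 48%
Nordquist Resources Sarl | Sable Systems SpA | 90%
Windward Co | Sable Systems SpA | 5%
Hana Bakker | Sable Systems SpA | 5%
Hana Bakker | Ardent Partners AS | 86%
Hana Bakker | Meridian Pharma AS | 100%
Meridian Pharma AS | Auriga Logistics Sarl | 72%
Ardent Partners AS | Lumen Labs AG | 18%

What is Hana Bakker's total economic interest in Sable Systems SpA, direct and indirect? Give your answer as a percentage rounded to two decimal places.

Hana reaches Sable along 3 paths.
Via Ardent → Windward: 86% × 100% × 5% = 4.3%.
Direct stake: 5% = 5%.
Via Meridian → Nordquist: 100% × 80% × 90% = 72%.
Total: 4.3% + 5% + 72% = 81.3%.
Rounded: 81.30%.

81.30%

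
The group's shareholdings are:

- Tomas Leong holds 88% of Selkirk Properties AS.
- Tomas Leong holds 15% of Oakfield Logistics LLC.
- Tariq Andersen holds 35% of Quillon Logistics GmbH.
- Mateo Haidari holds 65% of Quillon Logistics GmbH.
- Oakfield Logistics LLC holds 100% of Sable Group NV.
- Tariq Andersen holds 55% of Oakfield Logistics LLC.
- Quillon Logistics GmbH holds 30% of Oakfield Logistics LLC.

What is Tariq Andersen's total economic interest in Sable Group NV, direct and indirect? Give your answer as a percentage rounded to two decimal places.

Tariq reaches Sable along 2 paths.
Via Oakfield: 55% × 100% = 55%.
Via Quillon → Oakfield: 35% × 30% × 100% = 10.5%.
Total: 55% + 10.5% = 65.5%.
Rounded: 65.50%.

65.50%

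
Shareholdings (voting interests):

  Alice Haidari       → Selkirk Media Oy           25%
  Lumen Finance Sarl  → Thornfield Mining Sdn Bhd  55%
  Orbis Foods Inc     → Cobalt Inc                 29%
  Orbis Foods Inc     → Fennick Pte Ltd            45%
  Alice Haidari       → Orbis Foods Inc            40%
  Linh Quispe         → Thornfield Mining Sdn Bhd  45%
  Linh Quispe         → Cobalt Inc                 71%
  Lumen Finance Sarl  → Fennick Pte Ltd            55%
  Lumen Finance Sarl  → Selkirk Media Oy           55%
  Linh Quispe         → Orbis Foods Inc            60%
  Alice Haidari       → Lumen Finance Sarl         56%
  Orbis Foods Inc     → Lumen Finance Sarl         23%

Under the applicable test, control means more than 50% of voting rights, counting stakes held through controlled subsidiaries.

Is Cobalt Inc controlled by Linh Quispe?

Yes

Linh holds 60% of Orbis, so Linh controls Orbis.
Linh and Orbis together hold 71% + 29% = 100% of Cobalt, so Linh controls Cobalt.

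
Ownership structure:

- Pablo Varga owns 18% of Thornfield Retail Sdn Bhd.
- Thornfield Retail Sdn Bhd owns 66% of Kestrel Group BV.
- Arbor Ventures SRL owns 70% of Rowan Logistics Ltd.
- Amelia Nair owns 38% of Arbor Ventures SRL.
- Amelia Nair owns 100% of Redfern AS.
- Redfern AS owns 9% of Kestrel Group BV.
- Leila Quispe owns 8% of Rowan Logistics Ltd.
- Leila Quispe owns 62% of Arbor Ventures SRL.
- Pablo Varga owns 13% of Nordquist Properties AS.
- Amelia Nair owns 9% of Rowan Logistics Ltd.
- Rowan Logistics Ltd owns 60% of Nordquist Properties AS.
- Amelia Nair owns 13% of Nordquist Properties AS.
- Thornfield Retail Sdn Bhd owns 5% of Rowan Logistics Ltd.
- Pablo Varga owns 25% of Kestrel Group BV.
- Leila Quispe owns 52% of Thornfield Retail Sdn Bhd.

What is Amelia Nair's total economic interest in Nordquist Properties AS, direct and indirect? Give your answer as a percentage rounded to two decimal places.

Amelia reaches Nordquist along 3 paths.
Via Rowan: 9% × 60% = 5.4%.
Via Arbor → Rowan: 38% × 70% × 60% = 15.96%.
Direct stake: 13% = 13%.
Total: 5.4% + 15.96% + 13% = 34.36%.

34.36%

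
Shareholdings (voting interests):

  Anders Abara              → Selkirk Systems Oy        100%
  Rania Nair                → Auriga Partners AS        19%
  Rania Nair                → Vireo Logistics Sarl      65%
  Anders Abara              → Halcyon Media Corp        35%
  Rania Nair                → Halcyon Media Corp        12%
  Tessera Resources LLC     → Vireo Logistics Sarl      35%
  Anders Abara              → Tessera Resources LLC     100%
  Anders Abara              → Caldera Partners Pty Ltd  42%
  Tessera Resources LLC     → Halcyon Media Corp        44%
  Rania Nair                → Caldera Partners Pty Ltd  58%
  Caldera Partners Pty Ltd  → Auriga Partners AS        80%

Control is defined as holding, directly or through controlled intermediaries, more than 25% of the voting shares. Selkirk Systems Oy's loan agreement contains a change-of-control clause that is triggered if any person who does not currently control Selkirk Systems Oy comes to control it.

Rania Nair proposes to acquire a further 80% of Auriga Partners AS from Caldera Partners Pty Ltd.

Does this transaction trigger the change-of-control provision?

The purchase adds only to Rania's holdings (Caldera's stake shrinks), so Rania is the only person who could newly come to control Selkirk.
Rania holds 58% of Caldera, so Rania controls Caldera.
Rania holds 65% of Vireo, so Rania controls Vireo.
Rania and Caldera together hold 19% + 80% = 99% of Auriga, so Rania controls Auriga.
Neither Rania nor any entity Rania controls holds any voting interest in Selkirk.
So before the transaction, Rania does not control Selkirk.
After the purchase, Rania's direct stake in Auriga rises to 19% + 80% = 99%, and Caldera's stake falls to 0%.
Rania holds 99% of Auriga, so Rania controls Auriga.
After the transaction, neither Rania nor any entity Rania controls holds a voting interest in Selkirk, so Rania still does not control it.
No new person acquires control, so the clause is not triggered.

No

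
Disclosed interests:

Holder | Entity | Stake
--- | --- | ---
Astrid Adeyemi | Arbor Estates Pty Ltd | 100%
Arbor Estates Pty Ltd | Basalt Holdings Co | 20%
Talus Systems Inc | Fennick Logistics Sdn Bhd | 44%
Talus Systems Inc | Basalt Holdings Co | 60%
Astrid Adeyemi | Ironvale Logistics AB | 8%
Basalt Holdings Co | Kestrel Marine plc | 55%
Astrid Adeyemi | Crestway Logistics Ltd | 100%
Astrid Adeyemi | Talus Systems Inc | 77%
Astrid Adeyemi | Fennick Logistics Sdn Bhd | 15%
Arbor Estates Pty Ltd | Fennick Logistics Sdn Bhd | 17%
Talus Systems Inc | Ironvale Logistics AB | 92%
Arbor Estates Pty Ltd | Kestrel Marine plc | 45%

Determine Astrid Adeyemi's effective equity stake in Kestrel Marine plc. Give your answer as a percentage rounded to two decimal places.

81.41%

Astrid reaches Kestrel along 3 paths.
Via Talus → Basalt: 77% × 60% × 55% = 25.41%.
Via Arbor → Basalt: 100% × 20% × 55% = 11%.
Via Arbor: 100% × 45% = 45%.
Total: 25.41% + 11% + 45% = 81.41%.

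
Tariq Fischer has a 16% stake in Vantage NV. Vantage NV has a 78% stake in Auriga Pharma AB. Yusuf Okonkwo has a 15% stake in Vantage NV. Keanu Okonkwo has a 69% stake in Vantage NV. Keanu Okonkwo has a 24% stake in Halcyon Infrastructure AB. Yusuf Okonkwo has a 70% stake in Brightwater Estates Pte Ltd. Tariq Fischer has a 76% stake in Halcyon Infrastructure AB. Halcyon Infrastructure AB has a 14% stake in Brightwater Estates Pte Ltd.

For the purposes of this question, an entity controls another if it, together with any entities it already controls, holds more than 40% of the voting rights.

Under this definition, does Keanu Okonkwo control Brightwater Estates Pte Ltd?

Keanu holds 69% of Vantage, so Keanu controls Vantage.
Vantage holds 78% of Auriga, so Keanu controls Auriga.
Neither Keanu nor any entity Keanu controls holds any voting interest in Brightwater.
So Keanu does not control Brightwater.

No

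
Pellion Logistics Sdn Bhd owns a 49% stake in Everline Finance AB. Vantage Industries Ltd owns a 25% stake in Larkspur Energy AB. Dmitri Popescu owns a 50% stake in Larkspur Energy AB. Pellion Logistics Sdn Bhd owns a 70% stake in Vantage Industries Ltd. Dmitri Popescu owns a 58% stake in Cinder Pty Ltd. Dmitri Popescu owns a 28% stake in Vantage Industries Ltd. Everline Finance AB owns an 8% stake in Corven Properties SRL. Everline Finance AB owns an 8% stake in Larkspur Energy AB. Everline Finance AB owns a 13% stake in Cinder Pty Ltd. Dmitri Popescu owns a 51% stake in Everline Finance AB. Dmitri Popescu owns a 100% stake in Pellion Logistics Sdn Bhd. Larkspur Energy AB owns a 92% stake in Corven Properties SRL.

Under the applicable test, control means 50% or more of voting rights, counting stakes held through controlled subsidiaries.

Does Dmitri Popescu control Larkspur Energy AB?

Dmitri holds 100% of Pellion, so Dmitri controls Pellion.
Pellion and Dmitri together hold 49% + 51% = 100% of Everline, so Dmitri controls Everline.
Pellion and Dmitri together hold 70% + 28% = 98% of Vantage, so Dmitri controls Vantage.
Everline and Dmitri and Vantage together hold 8% + 50% + 25% = 83% of Larkspur, so Dmitri controls Larkspur.

Yes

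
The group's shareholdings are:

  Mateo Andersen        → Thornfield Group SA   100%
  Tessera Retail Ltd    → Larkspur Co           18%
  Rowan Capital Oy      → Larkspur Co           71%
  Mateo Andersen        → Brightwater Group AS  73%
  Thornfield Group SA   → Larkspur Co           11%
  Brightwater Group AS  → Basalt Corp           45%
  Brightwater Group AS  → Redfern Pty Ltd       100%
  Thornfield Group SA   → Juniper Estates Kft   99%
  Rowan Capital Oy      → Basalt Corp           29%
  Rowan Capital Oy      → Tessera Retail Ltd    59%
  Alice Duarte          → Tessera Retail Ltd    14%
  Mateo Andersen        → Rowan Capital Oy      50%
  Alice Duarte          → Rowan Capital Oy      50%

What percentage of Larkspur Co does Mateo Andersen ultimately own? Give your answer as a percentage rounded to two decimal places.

Mateo reaches Larkspur along 3 paths.
Via Thornfield: 100% × 11% = 11%.
Via Rowan → Tessera: 50% × 59% × 18% = 5.31%.
Via Rowan: 50% × 71% = 35.5%.
Total: 11% + 5.31% + 35.5% = 51.81%.

51.81%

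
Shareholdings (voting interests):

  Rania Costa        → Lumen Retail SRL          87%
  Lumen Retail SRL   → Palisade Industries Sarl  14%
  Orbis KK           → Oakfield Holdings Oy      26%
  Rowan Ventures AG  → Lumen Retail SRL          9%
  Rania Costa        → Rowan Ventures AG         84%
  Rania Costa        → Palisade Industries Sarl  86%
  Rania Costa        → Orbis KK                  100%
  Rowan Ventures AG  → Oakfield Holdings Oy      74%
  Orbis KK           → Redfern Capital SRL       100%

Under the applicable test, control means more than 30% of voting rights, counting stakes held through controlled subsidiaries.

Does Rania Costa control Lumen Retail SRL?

Rania holds 84% of Rowan, so Rania controls Rowan.
Rania and Rowan together hold 87% + 9% = 96% of Lumen, so Rania controls Lumen.

Yes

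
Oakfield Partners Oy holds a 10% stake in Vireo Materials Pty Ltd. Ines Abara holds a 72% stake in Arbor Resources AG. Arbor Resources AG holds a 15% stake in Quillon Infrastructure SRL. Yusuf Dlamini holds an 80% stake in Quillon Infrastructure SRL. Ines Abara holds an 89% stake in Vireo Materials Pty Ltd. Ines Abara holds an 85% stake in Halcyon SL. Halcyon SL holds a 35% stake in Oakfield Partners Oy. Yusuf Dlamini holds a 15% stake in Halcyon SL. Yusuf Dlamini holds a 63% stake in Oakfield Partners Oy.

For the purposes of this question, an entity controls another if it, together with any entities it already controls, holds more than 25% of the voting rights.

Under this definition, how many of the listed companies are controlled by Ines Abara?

Ines holds 85% of Halcyon, so Ines controls Halcyon.
Ines holds 72% of Arbor, so Ines controls Arbor.
Halcyon holds 35% of Oakfield, so Ines controls Oakfield.
Ines and Oakfield together hold 89% + 10% = 99% of Vireo, so Ines controls Vireo.
No other company's threshold is met.
Ines controls 4 companies.

4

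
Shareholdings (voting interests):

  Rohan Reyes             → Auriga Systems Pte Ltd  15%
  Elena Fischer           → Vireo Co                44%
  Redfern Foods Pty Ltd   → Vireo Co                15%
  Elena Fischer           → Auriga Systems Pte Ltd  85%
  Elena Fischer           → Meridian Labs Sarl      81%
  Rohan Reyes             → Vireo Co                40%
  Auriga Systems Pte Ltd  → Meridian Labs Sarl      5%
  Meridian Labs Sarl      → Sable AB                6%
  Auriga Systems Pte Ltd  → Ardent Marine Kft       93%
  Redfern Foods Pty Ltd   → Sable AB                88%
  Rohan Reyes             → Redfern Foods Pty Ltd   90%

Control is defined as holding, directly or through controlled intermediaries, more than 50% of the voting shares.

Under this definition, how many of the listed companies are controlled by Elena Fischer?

3

Elena holds 85% of Auriga, so Elena controls Auriga.
Auriga and Elena together hold 5% + 81% = 86% of Meridian, so Elena controls Meridian.
Auriga holds 93% of Ardent, so Elena controls Ardent.
No other company's threshold is met.
Elena controls 3 companies.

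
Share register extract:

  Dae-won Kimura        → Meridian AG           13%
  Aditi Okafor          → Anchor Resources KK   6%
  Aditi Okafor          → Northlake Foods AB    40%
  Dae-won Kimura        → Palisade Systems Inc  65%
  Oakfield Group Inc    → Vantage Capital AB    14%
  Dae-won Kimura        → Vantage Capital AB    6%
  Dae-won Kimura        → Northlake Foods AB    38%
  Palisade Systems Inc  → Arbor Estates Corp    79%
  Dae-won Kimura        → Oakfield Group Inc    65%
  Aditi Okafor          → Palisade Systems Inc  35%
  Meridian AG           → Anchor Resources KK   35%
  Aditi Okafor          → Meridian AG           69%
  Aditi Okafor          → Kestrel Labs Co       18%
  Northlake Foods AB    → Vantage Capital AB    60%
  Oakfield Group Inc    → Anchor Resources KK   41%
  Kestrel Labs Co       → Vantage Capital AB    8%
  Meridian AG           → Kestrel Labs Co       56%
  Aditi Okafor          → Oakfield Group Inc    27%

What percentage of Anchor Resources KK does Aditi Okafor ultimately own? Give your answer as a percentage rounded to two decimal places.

41.22%

Aditi reaches Anchor along 3 paths.
Via Oakfield: 27% × 41% = 11.07%.
Direct stake: 6% = 6%.
Via Meridian: 69% × 35% = 24.15%.
Total: 11.07% + 6% + 24.15% = 41.22%.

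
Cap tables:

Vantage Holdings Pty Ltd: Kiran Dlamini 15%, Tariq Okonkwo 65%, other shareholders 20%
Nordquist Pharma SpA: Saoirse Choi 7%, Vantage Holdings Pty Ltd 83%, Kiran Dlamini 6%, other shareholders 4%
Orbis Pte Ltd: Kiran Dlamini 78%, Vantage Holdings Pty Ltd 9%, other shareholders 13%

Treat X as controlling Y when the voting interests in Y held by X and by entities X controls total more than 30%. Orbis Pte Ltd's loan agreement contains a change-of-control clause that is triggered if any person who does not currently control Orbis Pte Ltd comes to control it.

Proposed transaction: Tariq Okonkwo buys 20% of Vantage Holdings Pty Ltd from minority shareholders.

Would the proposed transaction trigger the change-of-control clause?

No

The purchase changes only Tariq's holdings, so Tariq is the only person who could newly come to control Orbis.
Tariq holds 65% of Vantage, so Tariq controls Vantage.
Vantage holds 83% of Nordquist, so Tariq controls Nordquist.
In Orbis, Tariq's side holds only 9%, not > 30%.
So before the transaction, Tariq does not control Orbis.
After the purchase, Tariq's direct stake in Vantage rises to 65% + 20% = 85%.
Tariq holds 85% of Vantage, so Tariq controls Vantage.
After the transaction, Tariq's side holds 9% of Orbis, not > 30%, so Tariq still does not control Orbis.
No new person acquires control, so the clause is not triggered.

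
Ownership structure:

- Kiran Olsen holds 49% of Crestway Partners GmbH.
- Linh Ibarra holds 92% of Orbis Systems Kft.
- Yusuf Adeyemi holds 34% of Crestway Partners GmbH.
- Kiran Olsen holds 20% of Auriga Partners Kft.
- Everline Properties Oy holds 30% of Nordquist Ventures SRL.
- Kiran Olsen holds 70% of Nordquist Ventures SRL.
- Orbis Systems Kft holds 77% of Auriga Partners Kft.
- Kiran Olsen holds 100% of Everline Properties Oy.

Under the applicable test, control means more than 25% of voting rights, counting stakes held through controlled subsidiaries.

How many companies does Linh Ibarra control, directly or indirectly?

2

Linh holds 92% of Orbis, so Linh controls Orbis.
Orbis holds 77% of Auriga, so Linh controls Auriga.
No other company's threshold is met.
Linh controls 2 companies.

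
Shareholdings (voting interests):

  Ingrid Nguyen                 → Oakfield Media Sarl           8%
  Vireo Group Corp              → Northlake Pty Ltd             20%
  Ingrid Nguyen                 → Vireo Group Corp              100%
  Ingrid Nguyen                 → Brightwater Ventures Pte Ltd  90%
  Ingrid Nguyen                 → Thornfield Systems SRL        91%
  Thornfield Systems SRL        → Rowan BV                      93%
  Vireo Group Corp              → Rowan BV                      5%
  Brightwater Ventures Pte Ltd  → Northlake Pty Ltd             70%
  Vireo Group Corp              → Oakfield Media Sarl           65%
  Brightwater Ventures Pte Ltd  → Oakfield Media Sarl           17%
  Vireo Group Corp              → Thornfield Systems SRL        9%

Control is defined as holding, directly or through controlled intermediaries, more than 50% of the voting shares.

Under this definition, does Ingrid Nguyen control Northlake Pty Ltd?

Yes

Ingrid holds 90% of Brightwater, so Ingrid controls Brightwater.
Ingrid holds 100% of Vireo, so Ingrid controls Vireo.
Brightwater and Vireo together hold 70% + 20% = 90% of Northlake, so Ingrid controls Northlake.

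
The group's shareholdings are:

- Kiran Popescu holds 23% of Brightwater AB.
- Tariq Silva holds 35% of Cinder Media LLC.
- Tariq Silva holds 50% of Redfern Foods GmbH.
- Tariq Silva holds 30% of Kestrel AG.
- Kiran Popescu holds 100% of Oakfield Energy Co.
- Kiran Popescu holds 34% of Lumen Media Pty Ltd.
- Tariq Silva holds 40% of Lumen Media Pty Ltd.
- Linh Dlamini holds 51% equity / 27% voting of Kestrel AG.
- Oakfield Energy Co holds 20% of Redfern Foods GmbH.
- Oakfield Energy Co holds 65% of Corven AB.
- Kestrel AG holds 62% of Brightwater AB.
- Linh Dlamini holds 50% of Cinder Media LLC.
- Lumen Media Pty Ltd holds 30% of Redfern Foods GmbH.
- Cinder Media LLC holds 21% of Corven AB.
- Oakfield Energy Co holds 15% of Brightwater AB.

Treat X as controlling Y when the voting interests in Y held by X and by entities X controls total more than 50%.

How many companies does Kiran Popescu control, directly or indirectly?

2

Kiran holds 100% of Oakfield, so Kiran controls Oakfield.
Oakfield holds 65% of Corven, so Kiran controls Corven.
No other company's threshold is met.
Kiran controls 2 companies.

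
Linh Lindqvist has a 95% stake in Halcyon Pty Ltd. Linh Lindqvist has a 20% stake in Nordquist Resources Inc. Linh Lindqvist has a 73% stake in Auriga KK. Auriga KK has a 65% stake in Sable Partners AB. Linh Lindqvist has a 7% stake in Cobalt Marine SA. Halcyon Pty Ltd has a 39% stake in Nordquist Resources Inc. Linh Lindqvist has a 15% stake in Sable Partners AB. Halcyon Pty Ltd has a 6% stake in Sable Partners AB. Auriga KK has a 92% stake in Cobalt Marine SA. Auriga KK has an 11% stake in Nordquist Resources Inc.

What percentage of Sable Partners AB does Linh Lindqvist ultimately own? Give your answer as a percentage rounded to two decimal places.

Linh reaches Sable along 3 paths.
Via Auriga: 73% × 65% = 47.45%.
Via Halcyon: 95% × 6% = 5.7%.
Direct stake: 15% = 15%.
Total: 47.45% + 5.7% + 15% = 68.15%.

68.15%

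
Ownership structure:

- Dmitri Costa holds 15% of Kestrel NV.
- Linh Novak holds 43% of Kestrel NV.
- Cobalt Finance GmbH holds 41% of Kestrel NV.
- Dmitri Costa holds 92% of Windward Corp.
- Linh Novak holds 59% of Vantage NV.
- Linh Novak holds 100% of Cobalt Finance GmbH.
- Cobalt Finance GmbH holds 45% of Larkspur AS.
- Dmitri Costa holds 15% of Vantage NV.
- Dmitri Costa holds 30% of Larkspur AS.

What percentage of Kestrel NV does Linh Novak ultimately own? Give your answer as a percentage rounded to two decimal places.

Linh reaches Kestrel along 2 paths.
Direct stake: 43% = 43%.
Via Cobalt: 100% × 41% = 41%.
Total: 43% + 41% = 84%.
Rounded: 84.00%.

84.00%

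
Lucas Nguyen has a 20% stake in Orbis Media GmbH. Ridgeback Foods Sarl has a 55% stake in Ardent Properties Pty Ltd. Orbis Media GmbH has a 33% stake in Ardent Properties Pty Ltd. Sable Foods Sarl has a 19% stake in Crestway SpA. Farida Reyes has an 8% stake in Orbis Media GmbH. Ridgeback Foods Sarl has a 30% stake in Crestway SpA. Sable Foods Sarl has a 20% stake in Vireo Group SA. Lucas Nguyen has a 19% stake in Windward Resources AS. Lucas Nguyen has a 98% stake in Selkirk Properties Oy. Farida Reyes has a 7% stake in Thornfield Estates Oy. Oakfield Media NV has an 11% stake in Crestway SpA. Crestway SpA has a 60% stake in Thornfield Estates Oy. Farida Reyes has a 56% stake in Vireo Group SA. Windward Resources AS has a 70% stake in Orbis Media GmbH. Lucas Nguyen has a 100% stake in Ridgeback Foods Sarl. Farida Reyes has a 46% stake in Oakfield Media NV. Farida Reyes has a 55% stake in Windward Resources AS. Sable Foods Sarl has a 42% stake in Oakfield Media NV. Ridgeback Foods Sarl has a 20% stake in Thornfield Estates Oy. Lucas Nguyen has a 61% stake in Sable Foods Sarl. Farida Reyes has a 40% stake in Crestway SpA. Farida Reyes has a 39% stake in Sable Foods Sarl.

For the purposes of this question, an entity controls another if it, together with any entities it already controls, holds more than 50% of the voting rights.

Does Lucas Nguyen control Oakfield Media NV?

Lucas holds 61% of Sable, so Lucas controls Sable.
Lucas holds 100% of Ridgeback, so Lucas controls Ridgeback.
Ridgeback holds 55% of Ardent, so Lucas controls Ardent.
Lucas holds 98% of Selkirk, so Lucas controls Selkirk.
In Oakfield, Lucas's side holds only 42%, not > 50%.
So Lucas does not control Oakfield.

No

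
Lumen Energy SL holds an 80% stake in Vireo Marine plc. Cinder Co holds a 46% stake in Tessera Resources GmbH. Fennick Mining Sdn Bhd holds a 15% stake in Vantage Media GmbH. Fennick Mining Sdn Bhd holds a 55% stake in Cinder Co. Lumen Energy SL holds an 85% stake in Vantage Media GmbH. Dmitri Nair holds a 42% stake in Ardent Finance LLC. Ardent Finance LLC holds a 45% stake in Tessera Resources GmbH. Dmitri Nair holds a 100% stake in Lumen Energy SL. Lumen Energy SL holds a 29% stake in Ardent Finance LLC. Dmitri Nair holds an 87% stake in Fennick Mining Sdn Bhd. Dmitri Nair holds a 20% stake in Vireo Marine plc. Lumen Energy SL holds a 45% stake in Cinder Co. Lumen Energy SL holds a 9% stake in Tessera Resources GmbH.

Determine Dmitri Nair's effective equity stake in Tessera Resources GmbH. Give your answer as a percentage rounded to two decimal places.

Dmitri reaches Tessera along 5 paths.
Via Lumen: 100% × 9% = 9%.
Via Ardent: 42% × 45% = 18.9%.
Via Lumen → Ardent: 100% × 29% × 45% = 13.05%.
Via Fennick → Cinder: 87% × 55% × 46% = 22.011%.
Via Lumen → Cinder: 100% × 45% × 46% = 20.7%.
Total: 9% + 18.9% + 13.05% + 22.011% + 20.7% = 83.661%.
Rounded: 83.66%.

83.66%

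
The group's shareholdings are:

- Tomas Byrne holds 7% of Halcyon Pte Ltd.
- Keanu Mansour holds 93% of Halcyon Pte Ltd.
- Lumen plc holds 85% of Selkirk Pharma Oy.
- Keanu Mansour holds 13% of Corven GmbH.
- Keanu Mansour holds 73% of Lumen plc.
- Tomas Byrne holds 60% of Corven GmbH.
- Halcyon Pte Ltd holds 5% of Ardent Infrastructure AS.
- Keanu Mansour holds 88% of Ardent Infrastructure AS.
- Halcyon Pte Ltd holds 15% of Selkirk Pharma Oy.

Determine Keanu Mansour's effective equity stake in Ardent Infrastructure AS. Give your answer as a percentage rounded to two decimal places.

Keanu reaches Ardent along 2 paths.
Direct stake: 88% = 88%.
Via Halcyon: 93% × 5% = 4.65%.
Total: 88% + 4.65% = 92.65%.

92.65%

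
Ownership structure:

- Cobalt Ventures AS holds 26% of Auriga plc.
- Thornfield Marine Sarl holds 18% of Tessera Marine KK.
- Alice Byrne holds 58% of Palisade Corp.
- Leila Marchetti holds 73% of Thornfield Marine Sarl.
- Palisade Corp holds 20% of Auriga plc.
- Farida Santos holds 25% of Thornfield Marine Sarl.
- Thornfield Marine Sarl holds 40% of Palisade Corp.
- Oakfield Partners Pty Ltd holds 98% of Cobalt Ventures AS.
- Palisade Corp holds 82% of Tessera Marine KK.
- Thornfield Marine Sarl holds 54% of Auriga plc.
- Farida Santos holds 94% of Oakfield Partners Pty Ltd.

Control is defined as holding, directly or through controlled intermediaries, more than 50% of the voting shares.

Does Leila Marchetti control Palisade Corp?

Leila holds 73% of Thornfield, so Leila controls Thornfield.
Thornfield holds 54% of Auriga, so Leila controls Auriga.
In Palisade, Leila's side holds only 40%, not > 50%.
So Leila does not control Palisade.

No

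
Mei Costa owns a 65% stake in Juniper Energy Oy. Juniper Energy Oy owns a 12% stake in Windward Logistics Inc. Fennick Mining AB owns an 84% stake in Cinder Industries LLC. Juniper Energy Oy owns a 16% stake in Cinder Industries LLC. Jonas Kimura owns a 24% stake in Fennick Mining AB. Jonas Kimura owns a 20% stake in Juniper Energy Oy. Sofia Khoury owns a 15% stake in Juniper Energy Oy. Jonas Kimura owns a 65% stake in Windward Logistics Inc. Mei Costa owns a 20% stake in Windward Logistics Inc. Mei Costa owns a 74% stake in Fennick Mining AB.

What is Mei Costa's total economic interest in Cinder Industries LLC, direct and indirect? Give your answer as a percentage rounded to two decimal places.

Mei reaches Cinder along 2 paths.
Via Juniper: 65% × 16% = 10.4%.
Via Fennick: 74% × 84% = 62.16%.
Total: 10.4% + 62.16% = 72.56%.

72.56%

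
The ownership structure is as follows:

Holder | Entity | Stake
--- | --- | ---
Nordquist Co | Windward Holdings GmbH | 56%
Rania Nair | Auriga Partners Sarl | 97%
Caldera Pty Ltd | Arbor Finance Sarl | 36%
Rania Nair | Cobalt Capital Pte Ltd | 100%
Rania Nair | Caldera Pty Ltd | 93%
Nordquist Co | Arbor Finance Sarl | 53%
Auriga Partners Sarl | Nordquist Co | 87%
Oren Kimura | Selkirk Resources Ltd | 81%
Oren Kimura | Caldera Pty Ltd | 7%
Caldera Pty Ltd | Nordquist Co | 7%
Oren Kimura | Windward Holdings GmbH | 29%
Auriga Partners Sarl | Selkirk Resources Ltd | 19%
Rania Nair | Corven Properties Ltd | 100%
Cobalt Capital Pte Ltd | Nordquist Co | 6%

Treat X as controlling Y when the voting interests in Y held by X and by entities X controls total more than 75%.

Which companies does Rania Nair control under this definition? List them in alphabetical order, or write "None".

Arbor Finance Sarl, Auriga Partners Sarl, Caldera Pty Ltd, Cobalt Capital Pte Ltd, Corven Properties Ltd, Nordquist Co

Rania holds 100% of Corven, so Rania controls Corven.
Rania holds 97% of Auriga, so Rania controls Auriga.
Rania holds 100% of Cobalt, so Rania controls Cobalt.
Rania holds 93% of Caldera, so Rania controls Caldera.
Caldera and Auriga and Cobalt together hold 7% + 87% + 6% = 100% of Nordquist, so Rania controls Nordquist.
Nordquist and Caldera together hold 53% + 36% = 89% of Arbor, so Rania controls Arbor.
No other company's threshold is met.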